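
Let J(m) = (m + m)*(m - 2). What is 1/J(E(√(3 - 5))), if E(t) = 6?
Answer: 1/48 ≈ 0.020833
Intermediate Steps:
J(m) = 2*m*(-2 + m) (J(m) = (2*m)*(-2 + m) = 2*m*(-2 + m))
1/J(E(√(3 - 5))) = 1/(2*6*(-2 + 6)) = 1/(2*6*4) = 1/48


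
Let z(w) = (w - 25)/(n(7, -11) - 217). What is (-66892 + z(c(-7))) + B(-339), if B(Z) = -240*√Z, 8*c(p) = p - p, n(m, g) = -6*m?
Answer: -17325003/259 - 240*I*√339 ≈ -66892.0 - 4418.9*I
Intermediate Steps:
c(p) = 0 (c(p) = (p - p)/8 = (⅛)*0 = 0)
z(w) = 25/259 - w/259 (z(w) = (w - 25)/(-6*7 - 217) = (-25 + w)/(-42 - 217) = (-25 + w)/(-259) = (-25 + w)*(-1/259) = 25/259 - w/259)
(-66892 + z(c(-7))) + B(-339) = (-66892 + (25/259 - 1/259*0)) - 240*I*√339 = (-66892 + (25/259 + 0)) - 240*I*√339 = (-66892 + 25/259) - 240*I*√339 = -17325003/259 - 240*I*√339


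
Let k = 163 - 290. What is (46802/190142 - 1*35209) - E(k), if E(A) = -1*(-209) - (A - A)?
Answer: -3367201277/95071 ≈ -35418.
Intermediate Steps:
k = -127
E(A) = 209 (E(A) = 209 - 1*0 = 209 + 0 = 209)
(46802/190142 - 1*35209) - E(k) = (46802/190142 - 1*35209) - 1*209 = (46802*(1/190142) - 35209) - 209 = (23401/95071 - 35209) - 209 = -3347331438/95071 - 209 = -3367201277/95071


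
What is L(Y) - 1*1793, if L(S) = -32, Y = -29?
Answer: -1825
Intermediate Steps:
L(Y) - 1*1793 = -32 - 1*1793 = -32 - 1793 = -1825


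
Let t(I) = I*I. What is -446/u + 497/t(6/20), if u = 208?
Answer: 5166793/936 ≈ 5520.1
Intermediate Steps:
t(I) = I**2
-446/u + 497/t(6/20) = -446/208 + 497/((6/20)**2) = -446*1/208 + 497/((6*(1/20))**2) = -223/104 + 497/((3/10)**2) = -223/104 + 497/(9/100) = -223/104 + 497*(100/9) = -223/104 + 49700/9 = 5166793/936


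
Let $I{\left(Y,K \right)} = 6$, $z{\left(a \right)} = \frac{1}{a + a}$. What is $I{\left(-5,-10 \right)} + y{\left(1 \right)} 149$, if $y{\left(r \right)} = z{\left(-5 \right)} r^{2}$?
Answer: $- \frac{89}{10} \approx -8.9$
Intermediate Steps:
$z{\left(a \right)} = \frac{1}{2 a}$
$y{\left(r \right)} = - \frac{r^{2}}{10}$ ($y{\left(r \right)} = \frac{1}{2 \left(-5\right)} r^{2} = \frac{1}{2} \left(- \frac{1}{5}\right) r^{2} = - \frac{r^{2}}{10}$)
$I{\left(-5,-10 \right)} + y{\left(1 \right)} 149 = 6 + - \frac{1^{2}}{10} \cdot 149 = 6 + \left(- \frac{1}{10}\right) 1 \cdot 149 = 6 - \frac{149}{10} = - \frac{89}{10}$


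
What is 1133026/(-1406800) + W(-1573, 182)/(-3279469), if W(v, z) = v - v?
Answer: -566513/703400 ≈ -0.80539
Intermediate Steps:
W(v, z) = 0
1133026/(-1406800) + W(-1573, 182)/(-3279469) = 1133026/(-1406800) + 0/(-3279469) = 1133026*(-1/1406800) + 0*(-1/3279469) = -566513/703400 + 0 = -566513/703400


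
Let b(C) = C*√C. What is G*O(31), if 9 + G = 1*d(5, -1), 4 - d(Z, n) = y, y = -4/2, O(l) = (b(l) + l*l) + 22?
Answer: -2949 - 93*√31 ≈ -3466.8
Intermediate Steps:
b(C) = C^(3/2)
O(l) = 22 + l² + l^(3/2) (O(l) = (l^(3/2) + l*l) + 22 = (l^(3/2) + l²) + 22 = (l² + l^(3/2)) + 22 = 22 + l² + l^(3/2))
y = -2 (y = -4*½ = -2)
d(Z, n) = 6 (d(Z, n) = 4 - 1*(-2) = 4 + 2 = 6)
G = -3 (G = -9 + 1*6 = -9 + 6 = -3)
G*O(31) = -3*(22 + 31² + 31^(3/2)) = -3*(22 + 961 + 31*√31) = -3*(983 + 31*√31) = -2949 - 93*√31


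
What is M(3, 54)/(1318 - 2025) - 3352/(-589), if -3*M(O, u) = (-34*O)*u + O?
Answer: 1289049/416423 ≈ 3.0955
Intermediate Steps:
M(O, u) = -O/3 + 34*O*u/3 (M(O, u) = -((-34*O)*u + O)/3 = -(-34*O*u + O)/3 = -(O - 34*O*u)/3 = -O/3 + 34*O*u/3)
M(3, 54)/(1318 - 2025) - 3352/(-589) = ((⅓)*3*(-1 + 34*54))/(1318 - 2025) - 3352/(-589) = ((⅓)*3*(-1 + 1836))/(-707) - 3352*(-1/589) = ((⅓)*3*1835)*(-1/707) + 3352/589 = 1835*(-1/707) + 3352/589 = -1835/707 + 3352/589 = 1289049/416423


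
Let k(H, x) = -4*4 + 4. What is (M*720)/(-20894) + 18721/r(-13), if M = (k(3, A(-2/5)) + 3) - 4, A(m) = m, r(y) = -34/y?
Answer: 2542676851/355198 ≈ 7158.5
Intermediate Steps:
k(H, x) = -12 (k(H, x) = -16 + 4 = -12)
M = -13 (M = (-12 + 3) - 4 = -9 - 4 = -13)
(M*720)/(-20894) + 18721/r(-13) = -13*720/(-20894) + 18721/((-34/(-13))) = -9360*(-1/20894) + 18721/((-34*(-1/13))) = 4680/10447 + 18721/(34/13) = 4680/10447 + 18721*(13/34) = 4680/10447 + 243373/34 = 2542676851/355198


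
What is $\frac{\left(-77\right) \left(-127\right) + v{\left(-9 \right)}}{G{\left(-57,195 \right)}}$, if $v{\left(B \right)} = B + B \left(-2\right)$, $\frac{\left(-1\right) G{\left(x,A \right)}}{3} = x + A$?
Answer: $- \frac{4894}{207} \approx -23.643$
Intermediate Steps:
$G{\left(x,A \right)} = - 3 A - 3 x$ ($G{\left(x,A \right)} = - 3 \left(x + A\right) = - 3 \left(A + x\right) = - 3 A - 3 x$)
$v{\left(B \right)} = - B$ ($v{\left(B \right)} = B - 2 B = - B$)
$\frac{\left(-77\right) \left(-127\right) + v{\left(-9 \right)}}{G{\left(-57,195 \right)}} = \frac{\left(-77\right) \left(-127\right) - -9}{\left(-3\right) 195 - -171} = \frac{9779 + 9}{-585 + 171} = \frac{9788}{-414} = 9788 \left(- \frac{1}{414}\right) = - \frac{4894}{207}$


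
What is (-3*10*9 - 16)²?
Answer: 81796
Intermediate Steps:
(-3*10*9 - 16)² = (-30*9 - 16)² = (-270 - 16)² = (-286)² = 81796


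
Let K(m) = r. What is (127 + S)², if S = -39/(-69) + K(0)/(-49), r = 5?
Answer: 20635609801/1270129 ≈ 16247.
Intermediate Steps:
K(m) = 5
S = 522/1127 (S = -39/(-69) + 5/(-49) = -39*(-1/69) + 5*(-1/49) = 13/23 - 5/49 = 522/1127 ≈ 0.46318)
(127 + S)² = (127 + 522/1127)² = (143651/1127)² = 20635609801/1270129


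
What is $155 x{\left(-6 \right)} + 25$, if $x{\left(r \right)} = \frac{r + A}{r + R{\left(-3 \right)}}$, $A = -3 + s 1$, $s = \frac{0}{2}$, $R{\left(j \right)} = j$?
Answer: $180$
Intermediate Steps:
$s = 0$ ($s = 0 \cdot \frac{1}{2} = 0$)
$A = -3$ ($A = -3 + 0 \cdot 1 = -3 + 0 = -3$)
$x{\left(r \right)} = 1$ ($x{\left(r \right)} = \frac{r - 3}{r - 3} = \frac{-3 + r}{-3 + r} = 1$)
$155 x{\left(-6 \right)} + 25 = 155 \cdot 1 + 25 = 155 + 25 = 180$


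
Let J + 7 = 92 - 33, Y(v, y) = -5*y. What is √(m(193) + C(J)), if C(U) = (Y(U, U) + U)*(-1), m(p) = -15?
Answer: √193 ≈ 13.892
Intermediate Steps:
J = 52 (J = -7 + (92 - 33) = -7 + 59 = 52)
C(U) = 4*U (C(U) = (-5*U + U)*(-1) = -4*U*(-1) = 4*U)
√(m(193) + C(J)) = √(-15 + 4*52) = √(-15 + 208) = √193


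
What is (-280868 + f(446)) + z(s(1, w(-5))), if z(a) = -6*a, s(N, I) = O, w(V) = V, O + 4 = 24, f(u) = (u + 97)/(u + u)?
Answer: -250640753/892 ≈ -2.8099e+5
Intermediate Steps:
f(u) = (97 + u)/(2*u) (f(u) = (97 + u)/((2*u)) = (97 + u)*(1/(2*u)) = (97 + u)/(2*u))
O = 20 (O = -4 + 24 = 20)
s(N, I) = 20
(-280868 + f(446)) + z(s(1, w(-5))) = (-280868 + (½)*(97 + 446)/446) - 6*20 = (-280868 + (½)*(1/446)*543) - 120 = (-280868 + 543/892) - 120 = -250533713/892 - 120 = -250640753/892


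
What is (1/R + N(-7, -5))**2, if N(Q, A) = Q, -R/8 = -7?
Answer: 152881/3136 ≈ 48.750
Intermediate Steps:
R = 56 (R = -8*(-7) = 56)
(1/R + N(-7, -5))**2 = (1/56 - 7)**2 = (-391/56)**2 = 152881/3136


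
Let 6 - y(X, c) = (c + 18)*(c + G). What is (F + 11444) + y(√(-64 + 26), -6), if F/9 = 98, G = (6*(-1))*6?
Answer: 12836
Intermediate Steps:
G = -36 (G = -6*6 = -36)
F = 882 (F = 9*98 = 882)
y(X, c) = 6 - (-36 + c)*(18 + c) (y(X, c) = 6 - (c + 18)*(c - 36) = 6 - (18 + c)*(-36 + c) = 6 - (-36 + c)*(18 + c))
(F + 11444) + y(√(-64 + 26), -6) = (882 + 11444) + (654 - 1*(-6)² + 18*(-6)) = 12326 + (654 - 1*36 - 108) = 12326 + (654 - 36 - 108) = 12326 + 510 = 12836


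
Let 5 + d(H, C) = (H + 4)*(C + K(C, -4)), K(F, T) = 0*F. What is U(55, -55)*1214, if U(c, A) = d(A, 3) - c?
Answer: -258582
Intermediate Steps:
K(F, T) = 0
d(H, C) = -5 + C*(4 + H) (d(H, C) = -5 + (H + 4)*(C + 0) = -5 + (4 + H)*C = -5 + C*(4 + H))
U(c, A) = 7 - c + 3*A (U(c, A) = (-5 + 4*3 + 3*A) - c = (-5 + 12 + 3*A) - c = (7 + 3*A) - c = 7 - c + 3*A)
U(55, -55)*1214 = (7 - 1*55 + 3*(-55))*1214 = (7 - 55 - 165)*1214 = -213*1214 = -258582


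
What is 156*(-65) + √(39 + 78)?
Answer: -10140 + 3*√13 ≈ -10129.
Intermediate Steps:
156*(-65) + √(39 + 78) = -10140 + √117 = -10140 + 3*√13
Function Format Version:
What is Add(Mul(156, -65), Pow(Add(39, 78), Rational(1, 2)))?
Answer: Add(-10140, Mul(3, Pow(13, Rational(1, 2)))) ≈ -10129.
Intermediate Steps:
Add(Mul(156, -65), Pow(Add(39, 78), Rational(1, 2))) = Add(-10140, Pow(117, Rational(1, 2))) = Add(-10140, Mul(3, Pow(13, Rational(1, 2))))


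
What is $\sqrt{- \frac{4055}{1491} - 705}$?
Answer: $\frac{i \sqrt{1573318110}}{1491} \approx 26.603 i$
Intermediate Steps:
$\sqrt{- \frac{4055}{1491} - 705} = \sqrt{- \frac{1055210}{1491}} = \frac{i \sqrt{1573318110}}{1491}$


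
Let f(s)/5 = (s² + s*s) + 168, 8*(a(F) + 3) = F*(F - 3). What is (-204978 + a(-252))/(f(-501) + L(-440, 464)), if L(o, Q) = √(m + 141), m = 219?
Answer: -10989069805/140097060492 + 131299*√10/700485302460 ≈ -0.078438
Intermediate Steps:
a(F) = -3 + F*(-3 + F)/8 (a(F) = -3 + (F*(F - 3))/8 = -3 + (F*(-3 + F))/8 = -3 + F*(-3 + F)/8)
L(o, Q) = 6*√10 (L(o, Q) = √(219 + 141) = √360 = 6*√10)
f(s) = 840 + 10*s² (f(s) = 5*((s² + s*s) + 168) = 5*((s² + s²) + 168) = 5*(2*s² + 168) = 5*(168 + 2*s²) = 840 + 10*s²)
(-204978 + a(-252))/(f(-501) + L(-440, 464)) = (-204978 + (-3 - 3/8*(-252) + (⅛)*(-252)²))/((840 + 10*(-501)²) + 6*√10) = (-204978 + (-3 + 189/2 + (⅛)*63504))/((840 + 10*251001) + 6*√10) = (-204978 + (-3 + 189/2 + 7938))/((840 + 2510010) + 6*√10) = (-204978 + 16059/2)/(2510850 + 6*√10) = -393897/(2*(2510850 + 6*√10))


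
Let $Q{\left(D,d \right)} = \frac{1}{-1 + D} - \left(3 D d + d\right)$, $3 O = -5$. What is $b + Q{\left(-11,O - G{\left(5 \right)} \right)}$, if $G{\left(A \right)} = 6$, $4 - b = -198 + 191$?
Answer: $- \frac{2813}{12} \approx -234.42$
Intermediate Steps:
$O = - \frac{5}{3}$ ($O = \frac{1}{3} \left(-5\right) = - \frac{5}{3} \approx -1.6667$)
$b = 11$ ($b = 4 - \left(-198 + 191\right) = 4 - -7 = 4 + 7 = 11$)
$Q{\left(D,d \right)} = \frac{1}{-1 + D} - d - 3 D d$ ($Q{\left(D,d \right)} = \frac{1}{-1 + D} - \left(3 D d + d\right) = \frac{1}{-1 + D} - \left(d + 3 D d\right) = \frac{1}{-1 + D} - d - 3 D d$)
$b + Q{\left(-11,O - G{\left(5 \right)} \right)} = 11 + \frac{1 - \frac{23}{3} - 3 \left(- \frac{5}{3} - 6\right) \left(-11\right)^{2} + 2 \left(-11\right) \left(- \frac{5}{3} - 6\right)}{-1 - 11} = 11 + \frac{1 - \frac{23}{3} - 3 \left(- \frac{5}{3} - 6\right) 121 + 2 \left(-11\right) \left(- \frac{5}{3} - 6\right)}{-12} = 11 - \frac{1 - \frac{23}{3} - \left(-23\right) 121 + 2 \left(-11\right) \left(- \frac{23}{3}\right)}{12} = 11 - \frac{1 - \frac{23}{3} + 2783 + \frac{506}{3}}{12} = 11 - \frac{2945}{12} = - \frac{2813}{12}$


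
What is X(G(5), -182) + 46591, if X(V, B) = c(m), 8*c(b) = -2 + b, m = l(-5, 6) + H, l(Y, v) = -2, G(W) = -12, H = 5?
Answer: 372729/8 ≈ 46591.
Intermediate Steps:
m = 3 (m = -2 + 5 = 3)
c(b) = -1/4 + b/8 (c(b) = (-2 + b)/8 = -1/4 + b/8)
X(V, B) = 1/8 (X(V, B) = -1/4 + (1/8)*3 = -1/4 + 3/8 = 1/8)
X(G(5), -182) + 46591 = 1/8 + 46591 = 372729/8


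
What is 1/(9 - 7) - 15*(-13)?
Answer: 391/2 ≈ 195.50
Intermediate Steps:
1/(9 - 7) - 15*(-13) = 1/2 + 195 = 391/2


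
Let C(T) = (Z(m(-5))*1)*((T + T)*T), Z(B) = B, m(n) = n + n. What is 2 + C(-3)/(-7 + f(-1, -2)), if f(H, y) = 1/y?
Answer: 26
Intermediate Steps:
m(n) = 2*n
C(T) = -20*T² (C(T) = ((2*(-5))*1)*((T + T)*T) = (-10*1)*((2*T)*T) = -20*T²)
2 + C(-3)/(-7 + f(-1, -2)) = 2 + (-20*(-3)²)/(-7 + 1/(-2)) = 2 + (-20*9)/(-7 - ½) = 2 - 180/(-15/2) = 2 - 180*(-2/15) = 2 + 24 = 26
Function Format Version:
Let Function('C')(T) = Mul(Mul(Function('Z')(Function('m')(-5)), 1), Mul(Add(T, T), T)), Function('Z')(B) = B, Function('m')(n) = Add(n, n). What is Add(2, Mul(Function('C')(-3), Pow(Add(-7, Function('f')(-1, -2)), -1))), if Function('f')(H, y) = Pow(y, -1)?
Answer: 26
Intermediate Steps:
Function('m')(n) = Mul(2, n)
Function('C')(T) = Mul(-20, Pow(T, 2)) (Function('C')(T) = Mul(Mul(Mul(2, -5), 1), Mul(Add(T, T), T)) = Mul(Mul(-10, 1), Mul(Mul(2, T), T)) = Mul(-10, Mul(2, Pow(T, 2))) = Mul(-20, Pow(T, 2)))
Add(2, Mul(Function('C')(-3), Pow(Add(-7, Function('f')(-1, -2)), -1))) = Add(2, Mul(Mul(-20, Pow(-3, 2)), Pow(Add(-7, Pow(-2, -1)), -1))) = Add(2, Mul(Mul(-20, 9), Pow(Add(-7, Rational(-1, 2)), -1))) = Add(2, Mul(-180, Pow(Rational(-15, 2), -1))) = Add(2, Mul(-180, Rational(-2, 15))) = Add(2, 24) = 26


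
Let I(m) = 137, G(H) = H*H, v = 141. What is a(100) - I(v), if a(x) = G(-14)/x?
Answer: -3376/25 ≈ -135.04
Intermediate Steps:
G(H) = H²
a(x) = 196/x (a(x) = (-14)²/x = 196/x)
a(100) - I(v) = 196/100 - 1*137 = 196*(1/100) - 137 = 49/25 - 137 = -3376/25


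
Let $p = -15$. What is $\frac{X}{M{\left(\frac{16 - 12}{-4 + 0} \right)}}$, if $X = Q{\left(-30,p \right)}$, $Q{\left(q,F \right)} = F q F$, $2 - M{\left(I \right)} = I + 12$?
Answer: $750$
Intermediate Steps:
$M{\left(I \right)} = -10 - I$ ($M{\left(I \right)} = 2 - \left(I + 12\right) = 2 - \left(12 + I\right) = -10 - I$)
$Q{\left(q,F \right)} = q F^{2}$
$X = -6750$ ($X = - 30 \left(-15\right)^{2} = \left(-30\right) 225 = -6750$)
$\frac{X}{M{\left(\frac{16 - 12}{-4 + 0} \right)}} = - \frac{6750}{-10 - \frac{16 - 12}{-4 + 0}} = - \frac{6750}{-10 - \frac{4}{-4}} = - \frac{6750}{-10 - 4 \left(- \frac{1}{4}\right)} = - \frac{6750}{-10 - -1} = - \frac{6750}{-10 + 1} = - \frac{6750}{-9} = \left(-6750\right) \left(- \frac{1}{9}\right) = 750$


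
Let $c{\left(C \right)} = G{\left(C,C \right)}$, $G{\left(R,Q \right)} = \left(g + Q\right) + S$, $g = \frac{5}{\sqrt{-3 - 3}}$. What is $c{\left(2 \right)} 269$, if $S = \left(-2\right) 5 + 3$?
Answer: $-1345 - \frac{1345 i \sqrt{6}}{6} \approx -1345.0 - 549.09 i$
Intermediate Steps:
$g = - \frac{5 i \sqrt{6}}{6}$ ($g = \frac{5}{\sqrt{-6}} = \frac{5}{i \sqrt{6}} = 5 \left(- \frac{i \sqrt{6}}{6}\right) = - \frac{5 i \sqrt{6}}{6} \approx - 2.0412 i$)
$S = -7$ ($S = -10 + 3 = -7$)
$G{\left(R,Q \right)} = -7 + Q - \frac{5 i \sqrt{6}}{6}$ ($G{\left(R,Q \right)} = \left(- \frac{5 i \sqrt{6}}{6} + Q\right) - 7 = \left(Q - \frac{5 i \sqrt{6}}{6}\right) - 7 = -7 + Q - \frac{5 i \sqrt{6}}{6}$)
$c{\left(C \right)} = -7 + C - \frac{5 i \sqrt{6}}{6}$
$c{\left(2 \right)} 269 = \left(-7 + 2 - \frac{5 i \sqrt{6}}{6}\right) 269 = \left(-5 - \frac{5 i \sqrt{6}}{6}\right) 269 = -1345 - \frac{1345 i \sqrt{6}}{6}$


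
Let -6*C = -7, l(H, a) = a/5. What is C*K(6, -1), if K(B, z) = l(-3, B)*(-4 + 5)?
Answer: 7/5 ≈ 1.4000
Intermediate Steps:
l(H, a) = a/5 (l(H, a) = a*(⅕) = a/5)
K(B, z) = B/5 (K(B, z) = (B/5)*(-4 + 5) = (B/5)*1 = B/5)
C = 7/6 (C = -⅙*(-7) = 7/6 ≈ 1.1667)
C*K(6, -1) = 7*((⅕)*6)/6 = (7/6)*(6/5) = 7/5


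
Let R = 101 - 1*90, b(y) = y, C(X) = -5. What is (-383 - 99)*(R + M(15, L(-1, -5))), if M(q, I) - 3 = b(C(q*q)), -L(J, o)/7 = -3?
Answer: -4338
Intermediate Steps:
L(J, o) = 21 (L(J, o) = -7*(-3) = 21)
R = 11 (R = 101 - 90 = 11)
M(q, I) = -2 (M(q, I) = 3 - 5 = -2)
(-383 - 99)*(R + M(15, L(-1, -5))) = (-383 - 99)*(11 - 2) = -482*9 = -4338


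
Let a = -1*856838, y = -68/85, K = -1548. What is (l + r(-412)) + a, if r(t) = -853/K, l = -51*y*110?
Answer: -1319436947/1548 ≈ -8.5235e+5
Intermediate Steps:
y = -4/5 (y = -68*1/85 = -4/5 ≈ -0.80000)
l = 4488 (l = -51*(-4/5)*110 = (204/5)*110 = 4488)
r(t) = 853/1548 (r(t) = -853/(-1548) = -853*(-1/1548) = 853/1548)
a = -856838
(l + r(-412)) + a = (4488 + 853/1548) - 856838 = 6948277/1548 - 856838 = -1319436947/1548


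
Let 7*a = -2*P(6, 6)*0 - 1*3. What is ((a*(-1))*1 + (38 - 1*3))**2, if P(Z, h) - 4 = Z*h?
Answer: 61504/49 ≈ 1255.2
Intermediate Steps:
P(Z, h) = 4 + Z*h
a = -3/7 (a = (-2*(4 + 6*6)*0 - 1*3)/7 = (-2*(4 + 36)*0 - 3)/7 = (-2*40*0 - 3)/7 = (-80*0 - 3)/7 = (0 - 3)/7 = (1/7)*(-3) = -3/7 ≈ -0.42857)
((a*(-1))*1 + (38 - 1*3))**2 = (-3/7*(-1)*1 + (38 - 1*3))**2 = ((3/7)*1 + (38 - 3))**2 = (3/7 + 35)**2 = (248/7)**2 = 61504/49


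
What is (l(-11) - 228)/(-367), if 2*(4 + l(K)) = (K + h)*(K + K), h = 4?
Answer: 155/367 ≈ 0.42234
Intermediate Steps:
l(K) = -4 + K*(4 + K) (l(K) = -4 + ((K + 4)*(K + K))/2 = -4 + ((4 + K)*(2*K))/2 = -4 + (2*K*(4 + K))/2 = -4 + K*(4 + K))
(l(-11) - 228)/(-367) = ((-4 + (-11)**2 + 4*(-11)) - 228)/(-367) = ((-4 + 121 - 44) - 228)*(-1/367) = (73 - 228)*(-1/367) = -155*(-1/367) = 155/367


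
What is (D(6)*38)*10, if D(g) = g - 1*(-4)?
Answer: 3800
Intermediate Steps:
D(g) = 4 + g (D(g) = g + 4 = 4 + g)
(D(6)*38)*10 = ((4 + 6)*38)*10 = (10*38)*10 = 380*10 = 3800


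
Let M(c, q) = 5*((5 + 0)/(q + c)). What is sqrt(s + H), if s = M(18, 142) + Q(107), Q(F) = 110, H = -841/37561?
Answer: sqrt(9944320799786)/300488 ≈ 10.494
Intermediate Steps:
H = -841/37561 (H = -841*1/37561 = -841/37561 ≈ -0.022390)
M(c, q) = 25/(c + q) (M(c, q) = 5*(5/(c + q)) = 25/(c + q))
s = 3525/32 (s = 25/(18 + 142) + 110 = 25/160 + 110 = 25*(1/160) + 110 = 5/32 + 110 = 3525/32 ≈ 110.16)
sqrt(s + H) = sqrt(3525/32 - 841/37561) = sqrt(132375613/1201952) = sqrt(9944320799786)/300488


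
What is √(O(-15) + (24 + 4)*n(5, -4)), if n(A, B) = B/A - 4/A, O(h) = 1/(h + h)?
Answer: I*√1614/6 ≈ 6.6958*I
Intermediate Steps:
O(h) = 1/(2*h)
n(A, B) = -4/A + B/A
√(O(-15) + (24 + 4)*n(5, -4)) = √((½)/(-15) + (24 + 4)*((-4 - 4)/5)) = √((½)*(-1/15) + 28*((⅕)*(-8))) = √(-1/30 + 28*(-8/5)) = √(-1/30 - 224/5) = √(-269/6) = I*√1614/6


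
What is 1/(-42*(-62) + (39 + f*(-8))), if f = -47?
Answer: 1/3019 ≈ 0.00033124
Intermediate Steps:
1/(-42*(-62) + (39 + f*(-8))) = 1/(-42*(-62) + (39 - 47*(-8))) = 1/(2604 + (39 + 376)) = 1/(2604 + 415) = 1/3019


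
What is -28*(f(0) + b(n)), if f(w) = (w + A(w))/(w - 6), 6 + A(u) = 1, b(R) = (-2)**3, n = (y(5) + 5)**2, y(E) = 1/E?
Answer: 602/3 ≈ 200.67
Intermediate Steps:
n = 676/25 (n = (1/5 + 5)**2 = (26/5)**2 = 676/25 ≈ 27.040)
b(R) = -8
A(u) = -5 (A(u) = -6 + 1 = -5)
f(w) = (-5 + w)/(-6 + w) (f(w) = (w - 5)/(w - 6) = (-5 + w)/(-6 + w))
-28*(f(0) + b(n)) = -28*((-5 + 0)/(-6 + 0) - 8) = -28*(-5/(-6) - 8) = -28*(-1/6*(-5) - 8) = -28*(5/6 - 8) = -28*(-43/6) = 602/3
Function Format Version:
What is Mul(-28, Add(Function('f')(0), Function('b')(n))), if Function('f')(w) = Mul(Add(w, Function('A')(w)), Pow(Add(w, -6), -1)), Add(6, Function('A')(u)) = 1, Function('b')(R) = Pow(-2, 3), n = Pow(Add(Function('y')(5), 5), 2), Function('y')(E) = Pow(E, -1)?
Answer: Rational(602, 3) ≈ 200.67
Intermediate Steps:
n = Rational(676, 25) (n = Pow(Add(Pow(5, -1), 5), 2) = Pow(Add(Rational(1, 5), 5), 2) = Pow(Rational(26, 5), 2) = Rational(676, 25) ≈ 27.040)
Function('b')(R) = -8
Function('A')(u) = -5 (Function('A')(u) = Add(-6, 1) = -5)
Function('f')(w) = Mul(Pow(Add(-6, w), -1), Add(-5, w)) (Function('f')(w) = Mul(Add(w, -5), Pow(Add(w, -6), -1)) = Mul(Add(-5, w), Pow(Add(-6, w), -1)) = Mul(Pow(Add(-6, w), -1), Add(-5, w)))
Mul(-28, Add(Function('f')(0), Function('b')(n))) = Mul(-28, Add(Mul(Pow(Add(-6, 0), -1), Add(-5, 0)), -8)) = Mul(-28, Add(Mul(Pow(-6, -1), -5), -8)) = Mul(-28, Add(Mul(Rational(-1, 6), -5), -8)) = Mul(-28, Add(Rational(5, 6), -8)) = Mul(-28, Rational(-43, 6)) = Rational(602, 3)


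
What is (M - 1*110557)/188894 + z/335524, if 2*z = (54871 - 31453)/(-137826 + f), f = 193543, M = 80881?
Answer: -277386263445381/1765629119198476 ≈ -0.15710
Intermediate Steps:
z = 11709/55717 (z = ((54871 - 31453)/(-137826 + 193543))/2 = (23418/55717)/2 = (23418*(1/55717))/2 = (½)*(23418/55717) = 11709/55717 ≈ 0.21015)
(M - 1*110557)/188894 + z/335524 = (80881 - 1*110557)/188894 + (11709/55717)/335524 = (80881 - 110557)*(1/188894) + (11709/55717)*(1/335524) = -29676*1/188894 + 11709/18694390708 = -14838/94447 + 11709/18694390708 = -277386263445381/1765629119198476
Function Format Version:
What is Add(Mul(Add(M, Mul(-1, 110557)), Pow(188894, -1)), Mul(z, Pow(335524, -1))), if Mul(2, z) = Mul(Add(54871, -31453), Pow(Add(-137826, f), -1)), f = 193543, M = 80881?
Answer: Rational(-277386263445381, 1765629119198476) ≈ -0.15710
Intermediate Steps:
z = Rational(11709, 55717) (z = Mul(Rational(1, 2), Mul(Add(54871, -31453), Pow(Add(-137826, 193543), -1))) = Mul(Rational(1, 2), Mul(23418, Pow(55717, -1))) = Mul(Rational(1, 2), Mul(23418, Rational(1, 55717))) = Mul(Rational(1, 2), Rational(23418, 55717)) = Rational(11709, 55717) ≈ 0.21015)
Add(Mul(Add(M, Mul(-1, 110557)), Pow(188894, -1)), Mul(z, Pow(335524, -1))) = Add(Mul(Add(80881, Mul(-1, 110557)), Pow(188894, -1)), Mul(Rational(11709, 55717), Pow(335524, -1))) = Add(Mul(Add(80881, -110557), Rational(1, 188894)), Mul(Rational(11709, 55717), Rational(1, 335524))) = Add(Mul(-29676, Rational(1, 188894)), Rational(11709, 18694390708)) = Add(Rational(-14838, 94447), Rational(11709, 18694390708)) = Rational(-277386263445381, 1765629119198476)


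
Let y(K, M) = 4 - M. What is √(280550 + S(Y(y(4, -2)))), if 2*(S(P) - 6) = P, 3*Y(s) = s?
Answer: 3*√31173 ≈ 529.68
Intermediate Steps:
Y(s) = s/3
S(P) = 6 + P/2
√(280550 + S(Y(y(4, -2)))) = √(280550 + (6 + ((4 - 1*(-2))/3)/2)) = √(280550 + (6 + ((4 + 2)/3)/2)) = √(280550 + (6 + ((⅓)*6)/2)) = √(280550 + (6 + (½)*2)) = √(280550 + (6 + 1)) = √(280550 + 7) = √280557 = 3*√31173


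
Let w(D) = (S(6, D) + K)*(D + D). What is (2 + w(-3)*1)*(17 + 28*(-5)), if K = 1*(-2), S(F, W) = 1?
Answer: -984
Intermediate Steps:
K = -2
w(D) = -2*D (w(D) = (1 - 2)*(D + D) = -2*D)
(2 + w(-3)*1)*(17 + 28*(-5)) = (2 - 2*(-3)*1)*(17 + 28*(-5)) = (2 + 6*1)*(17 - 140) = (2 + 6)*(-123) = 8*(-123) = -984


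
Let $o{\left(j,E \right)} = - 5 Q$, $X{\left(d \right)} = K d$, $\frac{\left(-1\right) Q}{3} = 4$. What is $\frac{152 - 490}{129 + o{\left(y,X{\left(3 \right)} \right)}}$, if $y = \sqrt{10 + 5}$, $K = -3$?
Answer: $- \frac{338}{189} \approx -1.7884$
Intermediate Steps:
$Q = -12$ ($Q = \left(-3\right) 4 = -12$)
$y = \sqrt{15} \approx 3.873$
$X{\left(d \right)} = - 3 d$
$o{\left(j,E \right)} = 60$ ($o{\left(j,E \right)} = \left(-5\right) \left(-12\right) = 60$)
$\frac{152 - 490}{129 + o{\left(y,X{\left(3 \right)} \right)}} = \frac{152 - 490}{129 + 60} = - \frac{338}{189}$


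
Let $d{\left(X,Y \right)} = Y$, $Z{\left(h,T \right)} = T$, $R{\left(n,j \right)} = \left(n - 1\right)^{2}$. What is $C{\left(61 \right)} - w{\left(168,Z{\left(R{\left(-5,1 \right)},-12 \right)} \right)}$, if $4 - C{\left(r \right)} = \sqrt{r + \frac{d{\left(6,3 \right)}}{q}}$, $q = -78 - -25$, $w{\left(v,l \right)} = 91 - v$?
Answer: $81 - \frac{\sqrt{171190}}{53} \approx 73.193$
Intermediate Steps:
$R{\left(n,j \right)} = \left(-1 + n\right)^{2}$
$q = -53$ ($q = -78 + 25 = -53$)
$C{\left(r \right)} = 4 - \sqrt{- \frac{3}{53} + r}$ ($C{\left(r \right)} = 4 - \sqrt{r + \frac{3}{-53}} = 4 - \sqrt{r + 3 \left(- \frac{1}{53}\right)} = 4 - \sqrt{r - \frac{3}{53}} = 4 - \sqrt{- \frac{3}{53} + r}$)
$C{\left(61 \right)} - w{\left(168,Z{\left(R{\left(-5,1 \right)},-12 \right)} \right)} = \left(4 - \frac{\sqrt{-159 + 2809 \cdot 61}}{53}\right) - \left(91 - 168\right) = \left(4 - \frac{\sqrt{-159 + 171349}}{53}\right) - \left(91 - 168\right) = \left(4 - \frac{\sqrt{171190}}{53}\right) - -77 = \left(4 - \frac{\sqrt{171190}}{53}\right) + 77 = 81 - \frac{\sqrt{171190}}{53}$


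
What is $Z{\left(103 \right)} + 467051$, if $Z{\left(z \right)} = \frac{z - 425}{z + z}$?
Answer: $\frac{48106092}{103} \approx 4.6705 \cdot 10^{5}$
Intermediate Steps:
$Z{\left(z \right)} = \frac{-425 + z}{2 z}$
$Z{\left(103 \right)} + 467051 = \frac{-425 + 103}{2 \cdot 103} + 467051 = \frac{1}{2} \cdot \frac{1}{103} \left(-322\right) + 467051 = - \frac{161}{103} + 467051 = \frac{48106092}{103}$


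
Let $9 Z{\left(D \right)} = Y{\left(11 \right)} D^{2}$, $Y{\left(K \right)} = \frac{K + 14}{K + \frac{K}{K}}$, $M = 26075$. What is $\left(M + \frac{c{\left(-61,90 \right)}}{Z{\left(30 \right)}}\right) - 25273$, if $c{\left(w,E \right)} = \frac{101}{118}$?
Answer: $\frac{59147803}{73750} \approx 802.0$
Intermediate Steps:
$Y{\left(K \right)} = \frac{14 + K}{1 + K}$ ($Y{\left(K \right)} = \frac{14 + K}{K + 1} = \frac{14 + K}{1 + K}$)
$c{\left(w,E \right)} = \frac{101}{118}$ ($c{\left(w,E \right)} = 101 \cdot \frac{1}{118} = \frac{101}{118}$)
$Z{\left(D \right)} = \frac{25 D^{2}}{108}$ ($Z{\left(D \right)} = \frac{\frac{14 + 11}{1 + 11} D^{2}}{9} = \frac{\frac{1}{12} \cdot 25 D^{2}}{9} = \frac{\frac{25}{12} D^{2}}{9} = \frac{25 D^{2}}{108}$)
$\left(M + \frac{c{\left(-61,90 \right)}}{Z{\left(30 \right)}}\right) - 25273 = \left(26075 + \frac{101}{118 \frac{25 \cdot 30^{2}}{108}}\right) - 25273 = \left(26075 + \frac{101}{118 \cdot \frac{25}{108} \cdot 900}\right) - 25273 = \left(26075 + \frac{101}{118 \cdot \frac{625}{3}}\right) - 25273 = \left(26075 + \frac{101}{118} \cdot \frac{3}{625}\right) - 25273 = \left(26075 + \frac{303}{73750}\right) - 25273 = \frac{1923031553}{73750} - 25273 = \frac{59147803}{73750}$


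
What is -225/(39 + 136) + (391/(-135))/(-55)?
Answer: -64088/51975 ≈ -1.2331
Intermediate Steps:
-225/(39 + 136) + (391/(-135))/(-55) = -225/175 + (391*(-1/135))*(-1/55) = -225*1/175 - 391/135*(-1/55) = -9/7 + 391/7425 = -64088/51975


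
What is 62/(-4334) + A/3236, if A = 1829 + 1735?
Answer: 1905718/1753103 ≈ 1.0871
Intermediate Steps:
A = 3564
62/(-4334) + A/3236 = 62/(-4334) + 3564/3236 = 62*(-1/4334) + 3564*(1/3236) = -31/2167 + 891/809 = 1905718/1753103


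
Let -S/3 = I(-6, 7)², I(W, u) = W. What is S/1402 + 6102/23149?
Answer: 3027456/16227449 ≈ 0.18656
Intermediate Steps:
S = -108 (S = -3*(-6)² = -3*36 = -108)
S/1402 + 6102/23149 = -108/1402 + 6102/23149 = -108*1/1402 + 6102*(1/23149) = -54/701 + 6102/23149 = 3027456/16227449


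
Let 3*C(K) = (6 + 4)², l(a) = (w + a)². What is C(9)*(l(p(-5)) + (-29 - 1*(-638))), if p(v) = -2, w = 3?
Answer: 61000/3 ≈ 20333.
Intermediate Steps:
l(a) = (3 + a)²
C(K) = 100/3 (C(K) = (6 + 4)²/3 = (⅓)*10² = (⅓)*100 = 100/3)
C(9)*(l(p(-5)) + (-29 - 1*(-638))) = 100*((3 - 2)² + (-29 - 1*(-638)))/3 = 100*(1² + (-29 + 638))/3 = 100*(1 + 609)/3 = (100/3)*610 = 61000/3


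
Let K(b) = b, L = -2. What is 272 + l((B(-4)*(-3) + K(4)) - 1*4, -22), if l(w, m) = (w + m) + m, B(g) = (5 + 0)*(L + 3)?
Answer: 213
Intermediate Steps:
B(g) = 5 (B(g) = (5 + 0)*(-2 + 3) = 5*1 = 5)
l(w, m) = w + 2*m (l(w, m) = (m + w) + m = w + 2*m)
272 + l((B(-4)*(-3) + K(4)) - 1*4, -22) = 272 + (((5*(-3) + 4) - 1*4) + 2*(-22)) = 272 + (((-15 + 4) - 4) - 44) = 272 + ((-11 - 4) - 44) = 272 + (-15 - 44) = 272 - 59 = 213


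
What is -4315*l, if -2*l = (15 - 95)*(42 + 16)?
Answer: -10010800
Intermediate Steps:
l = 2320 (l = -(15 - 95)*(42 + 16)/2 = -(-40)*58 = -1/2*(-4640) = 2320)
-4315*l = -4315*2320 = -10010800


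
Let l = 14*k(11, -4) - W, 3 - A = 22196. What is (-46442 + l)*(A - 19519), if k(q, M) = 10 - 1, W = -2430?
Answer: 1830572832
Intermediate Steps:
k(q, M) = 9
A = -22193 (A = 3 - 1*22196 = 3 - 22196 = -22193)
l = 2556 (l = 14*9 - 1*(-2430) = 126 + 2430 = 2556)
(-46442 + l)*(A - 19519) = (-46442 + 2556)*(-22193 - 19519) = -43886*(-41712) = 1830572832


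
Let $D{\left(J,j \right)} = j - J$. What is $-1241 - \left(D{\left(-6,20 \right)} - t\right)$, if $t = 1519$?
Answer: $252$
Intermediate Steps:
$-1241 - \left(D{\left(-6,20 \right)} - t\right) = -1241 - \left(\left(20 - -6\right) - 1519\right) = -1241 - \left(\left(20 + 6\right) - 1519\right) = -1241 - \left(26 - 1519\right) = -1241 - -1493 = -1241 + 1493 = 252$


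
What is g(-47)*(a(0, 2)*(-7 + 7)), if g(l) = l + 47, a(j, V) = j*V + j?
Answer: 0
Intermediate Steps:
a(j, V) = j + V*j (a(j, V) = V*j + j = j + V*j)
g(l) = 47 + l
g(-47)*(a(0, 2)*(-7 + 7)) = (47 - 47)*((0*(1 + 2))*(-7 + 7)) = 0*((0*3)*0) = 0*(0*0) = 0*0 = 0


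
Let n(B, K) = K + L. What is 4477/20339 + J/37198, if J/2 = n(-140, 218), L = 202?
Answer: 1192339/4912793 ≈ 0.24270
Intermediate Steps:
n(B, K) = 202 + K (n(B, K) = K + 202 = 202 + K)
J = 840 (J = 2*(202 + 218) = 2*420 = 840)
4477/20339 + J/37198 = 4477/20339 + 840/37198 = 4477*(1/20339) + 840*(1/37198) = 407/1849 + 60/2657 = 1192339/4912793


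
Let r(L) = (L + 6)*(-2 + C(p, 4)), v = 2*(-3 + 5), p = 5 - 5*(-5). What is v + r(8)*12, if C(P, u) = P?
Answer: 4708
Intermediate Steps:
p = 30 (p = 5 + 25 = 30)
v = 4 (v = 2*2 = 4)
r(L) = 168 + 28*L (r(L) = (L + 6)*(-2 + 30) = (6 + L)*28 = 168 + 28*L)
v + r(8)*12 = 4 + (168 + 28*8)*12 = 4 + (168 + 224)*12 = 4 + 392*12 = 4 + 4704 = 4708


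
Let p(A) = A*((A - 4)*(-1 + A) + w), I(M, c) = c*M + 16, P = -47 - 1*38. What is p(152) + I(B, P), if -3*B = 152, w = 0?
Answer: 10203656/3 ≈ 3.4012e+6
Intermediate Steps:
B = -152/3 (B = -⅓*152 = -152/3 ≈ -50.667)
P = -85 (P = -47 - 38 = -85)
I(M, c) = 16 + M*c (I(M, c) = M*c + 16 = 16 + M*c)
p(A) = A*(-1 + A)*(-4 + A) (p(A) = A*((A - 4)*(-1 + A) + 0) = A*((-4 + A)*(-1 + A) + 0) = A*((-1 + A)*(-4 + A) + 0) = A*((-1 + A)*(-4 + A)) = A*(-1 + A)*(-4 + A))
p(152) + I(B, P) = 152*(4 + 152² - 5*152) + (16 - 152/3*(-85)) = 152*(4 + 23104 - 760) + (16 + 12920/3) = 152*22348 + 12968/3 = 3396896 + 12968/3 = 10203656/3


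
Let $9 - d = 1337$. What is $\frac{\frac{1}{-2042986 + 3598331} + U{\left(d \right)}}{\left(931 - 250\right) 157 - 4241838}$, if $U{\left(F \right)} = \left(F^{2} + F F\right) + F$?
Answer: $- \frac{5483897614801}{6431228702745} \approx -0.8527$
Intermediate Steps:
$d = -1328$ ($d = 9 - 1337 = -1328$)
$U{\left(F \right)} = F + 2 F^{2}$ ($U{\left(F \right)} = \left(F^{2} + F^{2}\right) + F = 2 F^{2} + F = F + 2 F^{2}$)
$\frac{\frac{1}{-2042986 + 3598331} + U{\left(d \right)}}{\left(931 - 250\right) 157 - 4241838} = \frac{\frac{1}{-2042986 + 3598331} - 1328 \left(1 + 2 \left(-1328\right)\right)}{\left(931 - 250\right) 157 - 4241838} = \frac{\frac{1}{1555345} - 1328 \left(1 - 2656\right)}{681 \cdot 157 - 4241838} = \frac{\frac{1}{1555345} - -3525840}{106917 - 4241838} = \frac{\frac{1}{1555345} + 3525840}{-4134921} = \frac{5483897614801}{1555345} \left(- \frac{1}{4134921}\right) = - \frac{5483897614801}{6431228702745}$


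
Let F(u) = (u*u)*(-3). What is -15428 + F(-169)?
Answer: -101111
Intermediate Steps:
F(u) = -3*u² (F(u) = u²*(-3) = -3*u²)
-15428 + F(-169) = -15428 - 3*(-169)² = -15428 - 3*28561 = -15428 - 85683 = -101111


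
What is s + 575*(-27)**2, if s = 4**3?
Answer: 419239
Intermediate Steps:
s = 64
s + 575*(-27)**2 = 64 + 575*(-27)**2 = 64 + 575*729 = 64 + 419175 = 419239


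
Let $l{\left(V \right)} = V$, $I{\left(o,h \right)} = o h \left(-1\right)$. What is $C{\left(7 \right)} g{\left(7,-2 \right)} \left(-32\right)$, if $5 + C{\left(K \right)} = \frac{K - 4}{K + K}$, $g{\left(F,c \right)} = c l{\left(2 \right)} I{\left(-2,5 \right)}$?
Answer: $- \frac{42880}{7} \approx -6125.7$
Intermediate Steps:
$I{\left(o,h \right)} = - h o$ ($I{\left(o,h \right)} = h o \left(-1\right) = - h o$)
$g{\left(F,c \right)} = 20 c$ ($g{\left(F,c \right)} = c 2 \left(\left(-1\right) 5 \left(-2\right)\right) = 2 c 10 = 20 c$)
$C{\left(K \right)} = -5 + \frac{-4 + K}{2 K}$ ($C{\left(K \right)} = -5 + \frac{K - 4}{K + K} = -5 + \frac{-4 + K}{2 K}$)
$C{\left(7 \right)} g{\left(7,-2 \right)} \left(-32\right) = \left(- \frac{9}{2} - \frac{2}{7}\right) 20 \left(-2\right) \left(-32\right) = \left(- \frac{9}{2} - \frac{2}{7}\right) \left(-40\right) \left(-32\right) = \left(- \frac{67}{14}\right) \left(-40\right) \left(-32\right) = \frac{1340}{7} \left(-32\right) = - \frac{42880}{7}$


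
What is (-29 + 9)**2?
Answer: 400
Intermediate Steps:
(-29 + 9)**2 = (-20)**2 = 400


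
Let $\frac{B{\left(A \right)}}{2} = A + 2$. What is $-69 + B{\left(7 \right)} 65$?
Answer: $1101$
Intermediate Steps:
$B{\left(A \right)} = 4 + 2 A$ ($B{\left(A \right)} = 2 \left(A + 2\right) = 2 \left(2 + A\right) = 4 + 2 A$)
$-69 + B{\left(7 \right)} 65 = -69 + \left(4 + 2 \cdot 7\right) 65 = -69 + \left(4 + 14\right) 65 = -69 + 18 \cdot 65 = -69 + 1170 = 1101$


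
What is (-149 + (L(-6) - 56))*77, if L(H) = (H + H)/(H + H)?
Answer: -15708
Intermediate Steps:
L(H) = 1 (L(H) = (2*H)/((2*H)) = (2*H)*(1/(2*H)) = 1)
(-149 + (L(-6) - 56))*77 = (-149 + (1 - 56))*77 = (-149 - 55)*77 = -204*77 = -15708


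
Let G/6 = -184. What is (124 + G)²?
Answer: 960400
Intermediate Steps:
G = -1104 (G = 6*(-184) = -1104)
(124 + G)² = (124 - 1104)² = (-980)² = 960400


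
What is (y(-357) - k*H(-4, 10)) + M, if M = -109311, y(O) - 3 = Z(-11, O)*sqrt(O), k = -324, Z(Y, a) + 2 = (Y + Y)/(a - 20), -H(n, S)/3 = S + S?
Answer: -128748 - 732*I*sqrt(357)/377 ≈ -1.2875e+5 - 36.686*I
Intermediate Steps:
H(n, S) = -6*S (H(n, S) = -3*(S + S) = -6*S)
Z(Y, a) = -2 + 2*Y/(-20 + a) (Z(Y, a) = -2 + (Y + Y)/(a - 20) = -2 + (2*Y)/(-20 + a) = -2 + 2*Y/(-20 + a))
y(O) = 3 + 2*sqrt(O)*(9 - O)/(-20 + O) (y(O) = 3 + (2*(20 - 11 - O)/(-20 + O))*sqrt(O) = 3 + (2*(9 - O)/(-20 + O))*sqrt(O) = 3 + 2*sqrt(O)*(9 - O)/(-20 + O))
(y(-357) - k*H(-4, 10)) + M = ((-60 + 3*(-357) + 2*sqrt(-357)*(9 - 1*(-357)))/(-20 - 357) - (-324)*(-6*10)) - 109311 = ((-60 - 1071 + 2*(I*sqrt(357))*(9 + 357))/(-377) - (-324)*(-60)) - 109311 = (-(-60 - 1071 + 2*(I*sqrt(357))*366)/377 - 1*19440) - 109311 = (-(-60 - 1071 + 732*I*sqrt(357))/377 - 19440) - 109311 = (-(-1131 + 732*I*sqrt(357))/377 - 19440) - 109311 = ((3 - 732*I*sqrt(357)/377) - 19440) - 109311 = (-19437 - 732*I*sqrt(357)/377) - 109311 = -128748 - 732*I*sqrt(357)/377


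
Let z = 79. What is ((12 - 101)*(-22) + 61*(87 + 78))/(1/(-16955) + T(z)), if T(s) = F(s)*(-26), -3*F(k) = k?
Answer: 611549895/34825567 ≈ 17.560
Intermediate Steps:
F(k) = -k/3
T(s) = 26*s/3 (T(s) = -s/3*(-26) = 26*s/3)
((12 - 101)*(-22) + 61*(87 + 78))/(1/(-16955) + T(z)) = ((12 - 101)*(-22) + 61*(87 + 78))/(1/(-16955) + (26/3)*79) = (-89*(-22) + 61*165)/(-1/16955 + 2054/3) = (1958 + 10065)/(34825567/50865) = 12023*(50865/34825567) = 611549895/34825567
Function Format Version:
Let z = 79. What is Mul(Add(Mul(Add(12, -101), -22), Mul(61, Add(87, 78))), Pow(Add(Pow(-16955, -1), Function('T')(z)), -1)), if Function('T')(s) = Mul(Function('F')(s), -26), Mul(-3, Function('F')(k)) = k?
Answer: Rational(611549895, 34825567) ≈ 17.560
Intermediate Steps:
Function('F')(k) = Mul(Rational(-1, 3), k)
Function('T')(s) = Mul(Rational(26, 3), s) (Function('T')(s) = Mul(Mul(Rational(-1, 3), s), -26) = Mul(Rational(26, 3), s))
Mul(Add(Mul(Add(12, -101), -22), Mul(61, Add(87, 78))), Pow(Add(Pow(-16955, -1), Function('T')(z)), -1)) = Mul(Add(Mul(Add(12, -101), -22), Mul(61, Add(87, 78))), Pow(Add(Pow(-16955, -1), Mul(Rational(26, 3), 79)), -1)) = Mul(Add(Mul(-89, -22), Mul(61, 165)), Pow(Add(Rational(-1, 16955), Rational(2054, 3)), -1)) = Mul(Add(1958, 10065), Pow(Rational(34825567, 50865), -1)) = Mul(12023, Rational(50865, 34825567)) = Rational(611549895, 34825567)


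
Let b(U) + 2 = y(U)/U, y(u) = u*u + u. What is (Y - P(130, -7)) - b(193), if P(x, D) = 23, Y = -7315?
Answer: -7530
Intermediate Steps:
y(u) = u + u² (y(u) = u² + u = u + u²)
b(U) = -1 + U (b(U) = -2 + (U*(1 + U))/U = -2 + (1 + U) = -1 + U)
(Y - P(130, -7)) - b(193) = (-7315 - 1*23) - (-1 + 193) = (-7315 - 23) - 1*192 = -7338 - 192 = -7530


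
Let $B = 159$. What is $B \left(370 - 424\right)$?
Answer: $-8586$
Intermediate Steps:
$B \left(370 - 424\right) = 159 \left(370 - 424\right) = 159 \left(-54\right) = -8586$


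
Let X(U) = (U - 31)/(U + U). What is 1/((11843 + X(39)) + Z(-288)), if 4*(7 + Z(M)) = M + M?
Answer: 39/455992 ≈ 8.5528e-5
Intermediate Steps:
X(U) = (-31 + U)/(2*U) (X(U) = (-31 + U)/((2*U)) = (-31 + U)*(1/(2*U)) = (-31 + U)/(2*U))
Z(M) = -7 + M/2 (Z(M) = -7 + (M + M)/4 = -7 + (2*M)/4 = -7 + M/2)
1/((11843 + X(39)) + Z(-288)) = 1/((11843 + (1/2)*(-31 + 39)/39) + (-7 + (1/2)*(-288))) = 1/((11843 + (1/2)*(1/39)*8) + (-7 - 144)) = 1/((11843 + 4/39) - 151) = 1/(461881/39 - 151) = 1/(455992/39) = 39/455992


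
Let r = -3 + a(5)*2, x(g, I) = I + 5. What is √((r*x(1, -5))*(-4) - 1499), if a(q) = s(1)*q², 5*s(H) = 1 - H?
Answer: I*√1499 ≈ 38.717*I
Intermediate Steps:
x(g, I) = 5 + I
s(H) = ⅕ - H/5 (s(H) = (1 - H)/5 = ⅕ - H/5)
a(q) = 0 (a(q) = (⅕ - ⅕*1)*q² = (⅕ - ⅕)*q² = 0*q² = 0)
r = -3 (r = -3 + 0*2 = -3 + 0 = -3)
√((r*x(1, -5))*(-4) - 1499) = √(-3*(5 - 5)*(-4) - 1499) = √(-3*0*(-4) - 1499) = √(0*(-4) - 1499) = √(0 - 1499) = √(-1499) = I*√1499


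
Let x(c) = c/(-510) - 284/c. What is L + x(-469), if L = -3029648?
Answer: -724661140319/239190 ≈ -3.0296e+6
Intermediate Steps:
x(c) = -284/c - c/510 (x(c) = c*(-1/510) - 284/c = -c/510 - 284/c = -284/c - c/510)
L + x(-469) = -3029648 + (-284/(-469) - 1/510*(-469)) = -3029648 + (-284*(-1/469) + 469/510) = -3029648 + (284/469 + 469/510) = -3029648 + 364801/239190 = -724661140319/239190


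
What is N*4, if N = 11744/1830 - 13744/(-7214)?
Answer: 109872736/3300405 ≈ 33.291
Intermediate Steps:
N = 27468184/3300405 (N = 11744*(1/1830) - 13744*(-1/7214) = 5872/915 + 6872/3607 = 27468184/3300405 ≈ 8.3227)
N*4 = (27468184/3300405)*4 = 109872736/3300405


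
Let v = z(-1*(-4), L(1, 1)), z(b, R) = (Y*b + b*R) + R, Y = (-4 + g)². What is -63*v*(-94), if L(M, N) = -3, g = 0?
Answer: 290178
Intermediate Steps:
Y = 16 (Y = (-4 + 0)² = (-4)² = 16)
z(b, R) = R + 16*b + R*b (z(b, R) = (16*b + b*R) + R = (16*b + R*b) + R = R + 16*b + R*b)
v = 49 (v = -3 + 16*(-1*(-4)) - (-3)*(-4) = -3 + 16*4 - 3*4 = -3 + 64 - 12 = 49)
-63*v*(-94) = -63*49*(-94) = -3087*(-94) = 290178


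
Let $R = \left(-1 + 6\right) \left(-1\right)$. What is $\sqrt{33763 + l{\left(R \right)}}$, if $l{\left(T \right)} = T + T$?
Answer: $\sqrt{33753} \approx 183.72$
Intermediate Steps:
$R = -5$ ($R = 5 \left(-1\right) = -5$)
$l{\left(T \right)} = 2 T$
$\sqrt{33763 + l{\left(R \right)}} = \sqrt{33763 + 2 \left(-5\right)} = \sqrt{33763 - 10} = \sqrt{33753}$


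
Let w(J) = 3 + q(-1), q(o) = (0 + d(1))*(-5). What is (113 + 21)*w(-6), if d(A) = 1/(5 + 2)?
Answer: 2144/7 ≈ 306.29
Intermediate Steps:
d(A) = ⅐ (d(A) = 1/7 = ⅐)
q(o) = -5/7 (q(o) = (0 + ⅐)*(-5) = (⅐)*(-5) = -5/7)
w(J) = 16/7 (w(J) = 3 - 5/7 = 16/7)
(113 + 21)*w(-6) = (113 + 21)*(16/7) = 134*(16/7) = 2144/7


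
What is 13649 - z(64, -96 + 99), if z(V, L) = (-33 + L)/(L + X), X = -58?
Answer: 150133/11 ≈ 13648.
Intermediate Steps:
z(V, L) = (-33 + L)/(-58 + L) (z(V, L) = (-33 + L)/(L - 58) = (-33 + L)/(-58 + L))
13649 - z(64, -96 + 99) = 13649 - (-33 + (-96 + 99))/(-58 + (-96 + 99)) = 13649 - (-33 + 3)/(-58 + 3) = 13649 - (-30)/(-55) = 13649 - (-1)*(-30)/55 = 13649 - 1*6/11 = 13649 - 6/11 = 150133/11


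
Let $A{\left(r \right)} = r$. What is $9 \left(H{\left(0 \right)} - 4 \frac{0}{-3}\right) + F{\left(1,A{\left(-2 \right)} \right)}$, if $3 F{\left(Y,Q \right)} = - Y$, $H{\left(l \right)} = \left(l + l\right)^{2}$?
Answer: $- \frac{1}{3} \approx -0.33333$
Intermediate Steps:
$H{\left(l \right)} = 4 l^{2}$ ($H{\left(l \right)} = \left(2 l\right)^{2} = 4 l^{2}$)
$F{\left(Y,Q \right)} = - \frac{Y}{3}$ ($F{\left(Y,Q \right)} = \frac{\left(-1\right) Y}{3} = - \frac{Y}{3}$)
$9 \left(H{\left(0 \right)} - 4 \frac{0}{-3}\right) + F{\left(1,A{\left(-2 \right)} \right)} = 9 \left(4 \cdot 0^{2} - 4 \frac{0}{-3}\right) - \frac{1}{3} = 9 \left(4 \cdot 0 - 4 \cdot 0 \left(- \frac{1}{3}\right)\right) - \frac{1}{3} = 9 \left(0 - 0\right) - \frac{1}{3} = 9 \left(0 + 0\right) - \frac{1}{3} = 9 \cdot 0 - \frac{1}{3} = 0 - \frac{1}{3} = - \frac{1}{3}$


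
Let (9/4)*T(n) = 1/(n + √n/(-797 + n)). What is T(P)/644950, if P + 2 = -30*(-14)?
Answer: 287282/174258212706675 + 379*√418/36419966455695075 ≈ 1.6488e-9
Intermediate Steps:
P = 418 (P = -2 - 30*(-14) = -2 + 420 = 418)
T(n) = 4/(9*(n + √n/(-797 + n)))
T(P)/644950 = (4*(-797 + 418)/(9*(√418 + 418² - 797*418)))/644950 = ((4/9)*(-379)/(√418 + 174724 - 333146))*(1/644950) = ((4/9)*(-379)/(-158422 + √418))*(1/644950) = -1516/(9*(-158422 + √418))*(1/644950) = -758/(2902275*(-158422 + √418))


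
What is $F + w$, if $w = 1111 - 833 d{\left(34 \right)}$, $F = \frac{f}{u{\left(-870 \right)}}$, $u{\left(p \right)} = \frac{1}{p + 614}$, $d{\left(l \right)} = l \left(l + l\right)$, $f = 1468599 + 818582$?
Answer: $-587443121$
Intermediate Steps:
$f = 2287181$
$d{\left(l \right)} = 2 l^{2}$ ($d{\left(l \right)} = l 2 l = 2 l^{2}$)
$u{\left(p \right)} = \frac{1}{614 + p}$
$F = -585518336$ ($F = \frac{2287181}{\frac{1}{614 - 870}} = \frac{2287181}{\frac{1}{-256}} = \frac{2287181}{- \frac{1}{256}} = 2287181 \left(-256\right) = -585518336$)
$w = -1924785$ ($w = 1111 - 833 \cdot 2 \cdot 34^{2} = 1111 - 833 \cdot 2 \cdot 1156 = 1111 - 1925896 = -1924785$)
$F + w = -585518336 - 1924785 = -587443121$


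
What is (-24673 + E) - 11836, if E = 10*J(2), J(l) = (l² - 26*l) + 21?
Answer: -36779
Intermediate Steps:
J(l) = 21 + l² - 26*l
E = -270 (E = 10*(21 + 2² - 26*2) = 10*(21 + 4 - 52) = 10*(-27) = -270)
(-24673 + E) - 11836 = (-24673 - 270) - 11836 = -24943 - 11836 = -36779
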